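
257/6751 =257/6751 =0.04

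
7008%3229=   550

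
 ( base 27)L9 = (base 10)576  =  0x240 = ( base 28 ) kg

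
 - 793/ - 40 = 793/40 = 19.82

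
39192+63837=103029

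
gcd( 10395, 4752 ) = 297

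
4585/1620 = 2 + 269/324 = 2.83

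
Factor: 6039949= 173^1*34913^1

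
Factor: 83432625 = 3^1*5^3*31^1*7177^1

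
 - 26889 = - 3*8963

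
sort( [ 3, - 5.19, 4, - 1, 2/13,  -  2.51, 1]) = [  -  5.19, - 2.51, - 1, 2/13,1, 3, 4 ]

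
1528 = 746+782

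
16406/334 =8203/167 =49.12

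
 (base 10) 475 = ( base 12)337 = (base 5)3400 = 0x1db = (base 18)187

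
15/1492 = 15/1492= 0.01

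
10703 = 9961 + 742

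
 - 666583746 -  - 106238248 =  - 560345498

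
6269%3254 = 3015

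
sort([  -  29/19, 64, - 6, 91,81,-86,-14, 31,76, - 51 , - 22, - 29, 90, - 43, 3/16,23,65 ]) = [-86,-51,-43,  -  29,-22 , - 14,-6, - 29/19, 3/16, 23,31 , 64,65, 76,81,90, 91]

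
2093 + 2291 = 4384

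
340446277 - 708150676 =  - 367704399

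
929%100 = 29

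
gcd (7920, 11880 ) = 3960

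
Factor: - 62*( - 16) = 992 =2^5*31^1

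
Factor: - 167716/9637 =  - 2^2*419^( - 1)*1823^1 = -7292/419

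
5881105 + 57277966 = 63159071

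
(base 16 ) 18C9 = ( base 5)200340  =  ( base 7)24333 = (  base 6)45213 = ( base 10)6345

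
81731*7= 572117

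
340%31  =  30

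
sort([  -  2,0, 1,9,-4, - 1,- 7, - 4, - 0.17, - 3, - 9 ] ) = [-9,  -  7, - 4, - 4, - 3, - 2, -1, - 0.17, 0 , 1, 9]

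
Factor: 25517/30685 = 5^( - 1) * 19^( - 1 )*79^1=79/95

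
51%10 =1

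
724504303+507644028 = 1232148331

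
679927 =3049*223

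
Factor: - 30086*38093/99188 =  - 2^( - 1 ) * 7^2*11^1*137^( - 1)*181^( - 1)*  307^1*3463^1  =  -  573032999/49594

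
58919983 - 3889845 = 55030138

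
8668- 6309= 2359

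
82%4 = 2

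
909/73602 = 101/8178 = 0.01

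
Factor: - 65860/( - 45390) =2^1*3^(  -  1)*17^( -1)*37^1 = 74/51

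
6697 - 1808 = 4889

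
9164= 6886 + 2278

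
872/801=872/801 = 1.09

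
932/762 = 1 + 85/381= 1.22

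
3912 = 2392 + 1520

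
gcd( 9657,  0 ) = 9657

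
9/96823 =9/96823= 0.00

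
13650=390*35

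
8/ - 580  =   - 2/145 = - 0.01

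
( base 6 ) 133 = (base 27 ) 23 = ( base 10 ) 57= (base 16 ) 39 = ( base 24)29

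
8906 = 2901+6005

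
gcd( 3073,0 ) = 3073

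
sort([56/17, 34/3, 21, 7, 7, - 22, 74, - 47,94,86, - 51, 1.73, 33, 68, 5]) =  [ - 51, - 47, - 22,1.73,56/17,5,7, 7, 34/3,21,33,68, 74, 86 , 94]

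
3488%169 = 108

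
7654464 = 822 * 9312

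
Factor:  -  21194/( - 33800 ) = 2^(  -  2 )*5^( - 2)*13^( - 2)*10597^1 = 10597/16900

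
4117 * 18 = 74106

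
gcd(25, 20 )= 5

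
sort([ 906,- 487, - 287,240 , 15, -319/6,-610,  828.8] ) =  [ - 610, - 487, -287, - 319/6,15,240,828.8, 906 ] 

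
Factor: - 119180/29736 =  - 505/126  =  - 2^( - 1)*3^( - 2)*5^1 * 7^( - 1)*101^1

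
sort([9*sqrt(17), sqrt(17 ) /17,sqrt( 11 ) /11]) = [ sqrt(17 ) /17,  sqrt(11 ) /11, 9*sqrt(17 ) ]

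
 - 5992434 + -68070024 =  - 74062458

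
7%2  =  1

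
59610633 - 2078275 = 57532358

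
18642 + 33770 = 52412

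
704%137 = 19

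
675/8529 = 225/2843= 0.08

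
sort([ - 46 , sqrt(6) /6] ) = [ - 46,sqrt(6)/6 ] 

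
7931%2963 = 2005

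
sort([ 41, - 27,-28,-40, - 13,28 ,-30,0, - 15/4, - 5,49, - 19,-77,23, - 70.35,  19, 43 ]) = [ - 77, - 70.35,-40, - 30,-28, - 27, - 19, - 13, - 5,  -  15/4,0,19,23,28 , 41,43,49 ] 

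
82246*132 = 10856472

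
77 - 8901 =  - 8824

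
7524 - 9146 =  - 1622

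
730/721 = 730/721 = 1.01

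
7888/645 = 7888/645 = 12.23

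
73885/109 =677 + 92/109 = 677.84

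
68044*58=3946552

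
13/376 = 13/376 = 0.03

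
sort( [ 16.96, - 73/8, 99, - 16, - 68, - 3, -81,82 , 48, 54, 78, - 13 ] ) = [ -81, - 68, - 16, - 13, - 73/8 ,-3,  16.96,48,54,78, 82, 99]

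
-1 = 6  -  7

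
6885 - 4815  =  2070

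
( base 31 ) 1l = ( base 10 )52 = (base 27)1P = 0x34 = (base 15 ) 37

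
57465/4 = 14366 + 1/4 = 14366.25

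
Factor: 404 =2^2* 101^1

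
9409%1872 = 49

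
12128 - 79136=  - 67008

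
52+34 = 86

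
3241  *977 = 3166457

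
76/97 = 76/97 =0.78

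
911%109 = 39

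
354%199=155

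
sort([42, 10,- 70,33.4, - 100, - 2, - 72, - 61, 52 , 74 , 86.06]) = [ - 100, - 72, - 70, - 61, - 2,10,33.4,42,  52,74, 86.06 ] 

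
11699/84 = 139 + 23/84 =139.27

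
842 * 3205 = 2698610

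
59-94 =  - 35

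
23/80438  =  23/80438 = 0.00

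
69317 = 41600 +27717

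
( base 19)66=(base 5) 440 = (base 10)120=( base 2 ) 1111000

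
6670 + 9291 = 15961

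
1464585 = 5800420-4335835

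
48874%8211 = 7819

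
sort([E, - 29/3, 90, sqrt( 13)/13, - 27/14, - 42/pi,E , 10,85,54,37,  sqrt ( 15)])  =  [ - 42/pi, - 29/3, - 27/14,sqrt (13 ) /13,E,E , sqrt(15 ), 10,37,54,85,  90]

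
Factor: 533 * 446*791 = 188034938  =  2^1*7^1*13^1*41^1*113^1*223^1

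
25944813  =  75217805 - 49272992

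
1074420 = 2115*508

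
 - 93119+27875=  - 65244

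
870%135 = 60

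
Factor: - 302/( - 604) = 1/2 = 2^( - 1)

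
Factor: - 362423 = - 17^1* 21319^1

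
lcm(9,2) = 18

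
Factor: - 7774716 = - 2^2*3^1*647893^1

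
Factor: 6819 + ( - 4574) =2245 =5^1*449^1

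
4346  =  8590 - 4244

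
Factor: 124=2^2*31^1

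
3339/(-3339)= - 1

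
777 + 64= 841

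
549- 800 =  -  251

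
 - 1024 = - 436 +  - 588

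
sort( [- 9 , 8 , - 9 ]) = [ - 9, - 9,8]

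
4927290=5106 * 965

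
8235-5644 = 2591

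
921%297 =30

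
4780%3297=1483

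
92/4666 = 46/2333 = 0.02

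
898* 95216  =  85503968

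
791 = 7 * 113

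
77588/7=11084 = 11084.00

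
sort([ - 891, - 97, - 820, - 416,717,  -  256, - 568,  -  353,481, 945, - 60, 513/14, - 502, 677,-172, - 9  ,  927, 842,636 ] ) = [ - 891,  -  820 ,-568,-502 , - 416,-353,-256, - 172, - 97, - 60, - 9,513/14,481, 636, 677,  717, 842, 927,945 ]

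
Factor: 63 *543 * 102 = 3489318 =2^1*3^4 * 7^1*17^1*181^1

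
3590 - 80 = 3510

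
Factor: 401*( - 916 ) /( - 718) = 2^1*229^1*359^( - 1)*401^1 =183658/359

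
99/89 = 1  +  10/89 = 1.11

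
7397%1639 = 841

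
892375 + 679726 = 1572101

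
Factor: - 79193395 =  -5^1*17^1*53^1*17579^1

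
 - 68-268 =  - 336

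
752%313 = 126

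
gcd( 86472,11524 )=4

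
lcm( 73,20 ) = 1460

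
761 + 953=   1714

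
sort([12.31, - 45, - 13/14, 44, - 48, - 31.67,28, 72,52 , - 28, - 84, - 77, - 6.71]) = [ - 84, - 77, - 48, - 45, - 31.67, - 28,  -  6.71, - 13/14, 12.31, 28 , 44, 52, 72 ] 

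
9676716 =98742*98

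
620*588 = 364560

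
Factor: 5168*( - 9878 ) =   -  2^5*11^1*17^1 * 19^1*449^1 = -51049504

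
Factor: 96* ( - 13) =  - 1248 = - 2^5*3^1  *13^1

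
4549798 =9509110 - 4959312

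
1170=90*13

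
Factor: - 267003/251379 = - 957/901= -3^1*11^1*17^(-1)*29^1*53^(-1) 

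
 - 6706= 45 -6751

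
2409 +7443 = 9852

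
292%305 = 292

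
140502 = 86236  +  54266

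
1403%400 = 203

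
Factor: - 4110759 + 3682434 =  - 3^1*5^2*5711^1= -  428325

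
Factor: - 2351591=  - 11^1*71^1*3011^1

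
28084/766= 14042/383 = 36.66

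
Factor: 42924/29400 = 73/50 = 2^ (  -  1 ) * 5^( - 2)*73^1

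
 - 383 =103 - 486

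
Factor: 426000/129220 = 300/91 = 2^2*3^1*5^2 * 7^( - 1)*13^(-1 )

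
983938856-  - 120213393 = 1104152249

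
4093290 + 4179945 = 8273235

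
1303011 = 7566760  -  6263749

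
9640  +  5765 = 15405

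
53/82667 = 53/82667 = 0.00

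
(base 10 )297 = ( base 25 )BM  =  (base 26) BB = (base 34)8p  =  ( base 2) 100101001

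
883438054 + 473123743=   1356561797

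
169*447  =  75543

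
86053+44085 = 130138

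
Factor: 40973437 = 5477^1*7481^1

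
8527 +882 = 9409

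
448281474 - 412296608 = 35984866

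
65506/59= 65506/59= 1110.27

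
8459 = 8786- 327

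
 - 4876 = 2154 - 7030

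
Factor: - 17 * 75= -3^1*5^2*17^1 = - 1275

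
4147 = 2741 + 1406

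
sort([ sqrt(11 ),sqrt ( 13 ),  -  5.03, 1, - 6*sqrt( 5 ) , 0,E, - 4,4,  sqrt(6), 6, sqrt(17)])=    [ - 6*sqrt( 5), - 5.03 , - 4,0, 1,sqrt ( 6 ),E,sqrt(11), sqrt(13) , 4,  sqrt ( 17),6] 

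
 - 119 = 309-428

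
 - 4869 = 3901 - 8770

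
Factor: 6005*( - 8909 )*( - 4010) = 214529165450 = 2^1*  5^2*59^1*151^1*401^1*1201^1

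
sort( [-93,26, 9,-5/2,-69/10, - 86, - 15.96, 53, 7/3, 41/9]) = [  -  93,-86,-15.96, - 69/10, - 5/2, 7/3, 41/9,9 , 26, 53 ] 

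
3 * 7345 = 22035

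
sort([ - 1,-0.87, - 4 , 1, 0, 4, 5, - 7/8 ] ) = [-4, - 1 , - 7/8, - 0.87 , 0,1, 4, 5] 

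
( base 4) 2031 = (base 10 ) 141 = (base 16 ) 8d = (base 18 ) 7F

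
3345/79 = 3345/79 = 42.34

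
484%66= 22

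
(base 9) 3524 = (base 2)101000110110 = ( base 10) 2614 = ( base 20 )6AE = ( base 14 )D4A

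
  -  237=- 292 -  - 55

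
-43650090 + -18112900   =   - 61762990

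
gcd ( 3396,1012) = 4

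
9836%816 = 44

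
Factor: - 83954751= -3^1 * 27984917^1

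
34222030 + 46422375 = 80644405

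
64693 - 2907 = 61786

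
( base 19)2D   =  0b110011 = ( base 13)3C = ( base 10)51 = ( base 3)1220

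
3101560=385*8056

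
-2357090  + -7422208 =  -  9779298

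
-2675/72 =  -  2675/72 =- 37.15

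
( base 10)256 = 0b100000000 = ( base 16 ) 100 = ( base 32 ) 80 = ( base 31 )88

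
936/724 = 234/181= 1.29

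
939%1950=939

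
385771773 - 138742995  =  247028778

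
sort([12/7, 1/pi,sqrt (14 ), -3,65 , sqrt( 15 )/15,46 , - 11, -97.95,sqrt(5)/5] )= [ - 97.95,-11, - 3, sqrt(15)/15,  1/pi,sqrt( 5 )/5, 12/7,sqrt (14 ),46 , 65 ] 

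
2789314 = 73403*38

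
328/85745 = 328/85745   =  0.00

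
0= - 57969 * 0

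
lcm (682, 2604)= 28644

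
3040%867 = 439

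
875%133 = 77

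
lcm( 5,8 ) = 40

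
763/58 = 763/58 = 13.16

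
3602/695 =5  +  127/695 = 5.18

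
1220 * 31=37820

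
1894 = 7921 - 6027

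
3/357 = 1/119 = 0.01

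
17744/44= 4436/11 = 403.27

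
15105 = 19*795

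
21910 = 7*3130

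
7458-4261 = 3197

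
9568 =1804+7764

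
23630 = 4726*5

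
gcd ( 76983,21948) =3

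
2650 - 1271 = 1379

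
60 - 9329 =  - 9269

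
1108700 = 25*44348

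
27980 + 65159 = 93139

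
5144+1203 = 6347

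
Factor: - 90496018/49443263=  - 2^1*19^( - 1)*113^( - 1)*181^1*23029^( - 1)*249989^1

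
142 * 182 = 25844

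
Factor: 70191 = 3^2*11^1*709^1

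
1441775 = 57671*25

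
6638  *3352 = 22250576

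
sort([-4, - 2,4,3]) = [-4, - 2 , 3, 4] 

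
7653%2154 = 1191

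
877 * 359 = 314843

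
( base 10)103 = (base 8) 147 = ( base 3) 10211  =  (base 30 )3D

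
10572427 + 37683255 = 48255682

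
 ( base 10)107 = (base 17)65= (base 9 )128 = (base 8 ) 153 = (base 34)35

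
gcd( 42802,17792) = 2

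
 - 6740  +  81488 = 74748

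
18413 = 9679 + 8734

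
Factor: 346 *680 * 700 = 164696000 = 2^6*5^3 * 7^1*17^1 *173^1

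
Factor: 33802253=1291^1*26183^1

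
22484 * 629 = 14142436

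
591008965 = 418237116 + 172771849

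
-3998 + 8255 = 4257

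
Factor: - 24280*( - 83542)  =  2^4*5^1*607^1*41771^1= 2028399760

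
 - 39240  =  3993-43233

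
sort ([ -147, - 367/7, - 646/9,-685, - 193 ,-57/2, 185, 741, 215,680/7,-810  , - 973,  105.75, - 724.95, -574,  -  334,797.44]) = [ - 973, - 810, - 724.95, - 685,- 574, - 334,-193, - 147, - 646/9, - 367/7, - 57/2,680/7, 105.75 , 185, 215,  741, 797.44]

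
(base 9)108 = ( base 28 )35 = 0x59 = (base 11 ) 81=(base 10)89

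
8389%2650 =439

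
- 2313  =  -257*9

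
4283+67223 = 71506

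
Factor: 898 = 2^1*449^1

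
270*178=48060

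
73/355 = 73/355 = 0.21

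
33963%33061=902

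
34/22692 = 17/11346= 0.00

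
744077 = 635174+108903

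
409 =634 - 225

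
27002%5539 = 4846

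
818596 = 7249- - 811347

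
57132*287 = 16396884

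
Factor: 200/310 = 2^2*5^1*31^( - 1) = 20/31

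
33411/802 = 41 + 529/802 = 41.66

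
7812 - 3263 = 4549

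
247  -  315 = -68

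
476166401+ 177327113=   653493514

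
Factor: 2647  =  2647^1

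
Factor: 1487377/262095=3^(-1)*5^( - 1)*19^1*101^( - 1) * 173^( - 1)*78283^1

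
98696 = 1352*73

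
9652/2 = 4826  =  4826.00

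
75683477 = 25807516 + 49875961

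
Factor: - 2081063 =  - 23^1*90481^1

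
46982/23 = 2042 + 16/23 = 2042.70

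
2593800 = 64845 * 40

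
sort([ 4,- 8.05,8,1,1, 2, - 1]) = [ - 8.05, - 1,1,1,2 , 4,8]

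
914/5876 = 457/2938 =0.16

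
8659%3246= 2167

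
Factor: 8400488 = 2^3*29^1*36209^1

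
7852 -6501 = 1351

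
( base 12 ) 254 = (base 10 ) 352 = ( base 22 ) g0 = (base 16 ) 160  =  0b101100000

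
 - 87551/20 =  - 87551/20 = -4377.55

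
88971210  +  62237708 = 151208918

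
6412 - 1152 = 5260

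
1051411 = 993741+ 57670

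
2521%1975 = 546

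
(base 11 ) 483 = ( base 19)1B5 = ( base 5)4300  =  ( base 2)1000111111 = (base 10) 575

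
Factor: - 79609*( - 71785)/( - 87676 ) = -2^ ( - 2 ) * 5^1*7^2*23^( - 1 ) * 293^1 * 953^( - 1 )*79609^1 = -5714732065/87676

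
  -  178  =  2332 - 2510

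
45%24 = 21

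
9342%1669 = 997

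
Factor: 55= 5^1*11^1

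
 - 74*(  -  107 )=7918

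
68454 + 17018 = 85472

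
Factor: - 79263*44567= - 3532514121 = - 3^2* 41^1*1087^1*8807^1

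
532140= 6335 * 84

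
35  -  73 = -38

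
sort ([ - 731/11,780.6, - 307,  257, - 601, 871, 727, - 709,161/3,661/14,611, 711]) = [ - 709, - 601, - 307, - 731/11, 661/14, 161/3, 257 , 611,711, 727,780.6,  871]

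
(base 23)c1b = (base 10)6382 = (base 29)7h2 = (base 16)18ee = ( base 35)57C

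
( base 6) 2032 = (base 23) JF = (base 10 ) 452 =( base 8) 704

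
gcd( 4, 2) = 2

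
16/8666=8/4333= 0.00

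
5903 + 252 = 6155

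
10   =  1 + 9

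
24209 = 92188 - 67979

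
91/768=91/768 = 0.12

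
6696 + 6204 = 12900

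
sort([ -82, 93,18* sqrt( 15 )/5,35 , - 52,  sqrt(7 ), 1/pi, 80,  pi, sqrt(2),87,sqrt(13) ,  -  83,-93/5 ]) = [-83, -82, - 52, - 93/5,1/pi,sqrt(2), sqrt (7 ),pi,sqrt(13),  18*sqrt( 15 ) /5,35, 80,  87,93 ]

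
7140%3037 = 1066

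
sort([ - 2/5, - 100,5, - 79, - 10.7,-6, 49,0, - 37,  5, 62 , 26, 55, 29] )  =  [ - 100, - 79, - 37,  -  10.7, - 6, - 2/5,0, 5,5, 26, 29, 49 , 55,62]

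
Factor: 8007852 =2^2 * 3^1 * 667321^1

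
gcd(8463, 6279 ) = 273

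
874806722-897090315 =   -  22283593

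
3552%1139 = 135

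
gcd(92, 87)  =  1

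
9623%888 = 743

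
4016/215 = 18 + 146/215  =  18.68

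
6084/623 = 6084/623 = 9.77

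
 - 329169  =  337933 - 667102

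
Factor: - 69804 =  - 2^2*3^2*7^1*277^1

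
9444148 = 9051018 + 393130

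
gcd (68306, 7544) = 82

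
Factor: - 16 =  - 2^4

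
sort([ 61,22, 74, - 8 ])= [ - 8, 22, 61,74 ]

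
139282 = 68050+71232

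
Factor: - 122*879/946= - 53619/473 = - 3^1 * 11^(-1 )*43^( - 1 )* 61^1*293^1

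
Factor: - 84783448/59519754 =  - 42391724/29759877 = -  2^2*3^(  -  2 )*7^( - 1 ) * 17^ ( - 1)*37^( -1)*113^1 * 751^( - 1) * 93787^1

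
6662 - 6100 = 562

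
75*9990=749250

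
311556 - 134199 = 177357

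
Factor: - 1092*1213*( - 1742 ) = 2307446232 = 2^3*3^1*7^1*13^2*67^1*1213^1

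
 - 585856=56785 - 642641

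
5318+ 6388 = 11706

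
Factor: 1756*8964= 2^4 * 3^3  *  83^1 * 439^1 = 15740784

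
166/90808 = 83/45404 = 0.00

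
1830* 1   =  1830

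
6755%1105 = 125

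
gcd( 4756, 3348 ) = 4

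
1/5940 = 1/5940  =  0.00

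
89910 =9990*9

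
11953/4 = 11953/4 = 2988.25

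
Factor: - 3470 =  - 2^1 * 5^1*347^1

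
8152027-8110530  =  41497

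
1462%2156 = 1462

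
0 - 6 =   -  6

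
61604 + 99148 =160752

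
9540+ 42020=51560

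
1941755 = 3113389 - 1171634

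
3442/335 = 3442/335  =  10.27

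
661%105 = 31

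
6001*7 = 42007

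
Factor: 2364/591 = 2^2 =4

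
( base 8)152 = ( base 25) 46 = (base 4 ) 1222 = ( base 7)211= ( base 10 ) 106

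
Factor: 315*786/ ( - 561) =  - 82530/187 = - 2^1*3^2*5^1 * 7^1 * 11^( - 1)*17^( - 1)*131^1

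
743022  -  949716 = -206694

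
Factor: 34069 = 7^1*31^1*157^1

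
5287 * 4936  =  26096632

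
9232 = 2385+6847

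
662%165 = 2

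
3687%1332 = 1023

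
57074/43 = 1327 + 13/43   =  1327.30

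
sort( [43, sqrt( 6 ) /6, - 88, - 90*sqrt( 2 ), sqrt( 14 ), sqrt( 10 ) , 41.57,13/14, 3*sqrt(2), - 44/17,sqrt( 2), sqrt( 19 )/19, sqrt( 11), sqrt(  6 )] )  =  [ - 90 * sqrt( 2 ), - 88, - 44/17,sqrt( 19) /19, sqrt( 6)/6, 13/14,sqrt (2 ), sqrt( 6), sqrt( 10), sqrt( 11), sqrt( 14), 3 *sqrt(2), 41.57, 43] 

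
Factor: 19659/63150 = 6553/21050 = 2^( -1 )*5^(-2 )*421^( - 1 )*6553^1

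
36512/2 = 18256  =  18256.00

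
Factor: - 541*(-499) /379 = 269959/379 = 379^( - 1 )*499^1*541^1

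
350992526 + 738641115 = 1089633641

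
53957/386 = 139 + 303/386 = 139.78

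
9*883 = 7947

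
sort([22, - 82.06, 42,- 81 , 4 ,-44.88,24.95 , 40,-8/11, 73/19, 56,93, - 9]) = [ - 82.06, - 81, - 44.88, - 9, - 8/11,73/19, 4,22,24.95,  40 , 42,56,  93]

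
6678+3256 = 9934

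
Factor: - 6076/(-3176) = 1519/794 = 2^( - 1) *7^2*31^1* 397^(  -  1)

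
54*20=1080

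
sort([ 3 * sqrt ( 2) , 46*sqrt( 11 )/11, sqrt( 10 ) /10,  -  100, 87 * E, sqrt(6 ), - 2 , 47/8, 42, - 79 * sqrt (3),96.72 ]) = [ - 79*sqrt( 3 ),-100, - 2,sqrt(10)/10, sqrt( 6 ), 3*sqrt( 2),47/8, 46*sqrt( 11 )/11, 42, 96.72, 87 *E]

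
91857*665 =61084905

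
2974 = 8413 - 5439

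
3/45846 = 1/15282=0.00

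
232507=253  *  919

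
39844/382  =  19922/191  =  104.30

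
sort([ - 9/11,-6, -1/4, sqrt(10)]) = [ -6, - 9/11,-1/4,  sqrt( 10) ]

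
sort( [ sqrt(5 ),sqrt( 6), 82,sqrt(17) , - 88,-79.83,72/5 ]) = [ - 88 , - 79.83,  sqrt( 5),sqrt( 6),  sqrt ( 17), 72/5, 82]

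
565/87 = 565/87 =6.49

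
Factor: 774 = 2^1*3^2*43^1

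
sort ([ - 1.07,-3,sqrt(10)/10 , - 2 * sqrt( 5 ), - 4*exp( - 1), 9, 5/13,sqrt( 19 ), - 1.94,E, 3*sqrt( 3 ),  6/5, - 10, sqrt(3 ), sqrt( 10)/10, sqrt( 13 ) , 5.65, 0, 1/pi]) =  [ - 10 , - 2 * sqrt(5 ),-3, - 1.94, - 4*exp ( -1), -1.07,0, sqrt( 10)/10,  sqrt( 10) /10, 1/pi,  5/13 , 6/5, sqrt( 3 ), E, sqrt( 13), sqrt(19), 3*sqrt ( 3), 5.65, 9 ]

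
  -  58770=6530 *(  -  9 ) 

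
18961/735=25+586/735 = 25.80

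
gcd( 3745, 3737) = 1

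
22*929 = 20438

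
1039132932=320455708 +718677224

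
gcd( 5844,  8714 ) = 2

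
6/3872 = 3/1936 = 0.00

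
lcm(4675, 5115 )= 434775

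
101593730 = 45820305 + 55773425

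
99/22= 9/2= 4.50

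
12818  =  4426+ 8392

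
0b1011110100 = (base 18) 260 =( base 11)628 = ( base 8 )1364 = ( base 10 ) 756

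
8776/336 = 26 + 5/42 = 26.12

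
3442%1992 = 1450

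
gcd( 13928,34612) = 4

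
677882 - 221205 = 456677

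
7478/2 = 3739 = 3739.00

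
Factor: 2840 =2^3*5^1*71^1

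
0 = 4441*0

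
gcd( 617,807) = 1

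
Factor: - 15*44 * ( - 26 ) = 17160 = 2^3 * 3^1* 5^1*11^1 * 13^1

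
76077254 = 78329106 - 2251852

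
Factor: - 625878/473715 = - 2^1*3^( - 1) * 5^ (-1)*11^( -1)*109^1 = - 218/165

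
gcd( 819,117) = 117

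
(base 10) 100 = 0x64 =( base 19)55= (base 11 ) 91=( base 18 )5a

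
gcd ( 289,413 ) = 1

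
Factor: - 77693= -7^1*11^1*1009^1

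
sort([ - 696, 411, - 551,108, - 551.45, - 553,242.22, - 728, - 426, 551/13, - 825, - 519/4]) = [ - 825,  -  728 ,- 696, - 553,-551.45 , -551, - 426, -519/4,551/13,108, 242.22, 411 ]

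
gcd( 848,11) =1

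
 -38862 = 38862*(-1 ) 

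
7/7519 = 7/7519  =  0.00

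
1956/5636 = 489/1409=0.35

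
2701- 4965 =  - 2264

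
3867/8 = 3867/8 = 483.38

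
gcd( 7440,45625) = 5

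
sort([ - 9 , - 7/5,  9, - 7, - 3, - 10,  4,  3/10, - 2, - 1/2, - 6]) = [ - 10,-9, - 7, - 6, - 3, - 2, - 7/5, - 1/2,3/10, 4,9 ] 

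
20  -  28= - 8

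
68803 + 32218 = 101021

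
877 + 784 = 1661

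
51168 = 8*6396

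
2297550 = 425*5406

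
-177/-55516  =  177/55516= 0.00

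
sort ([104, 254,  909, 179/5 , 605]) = [179/5,  104,  254, 605,909]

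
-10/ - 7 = 1 + 3/7 = 1.43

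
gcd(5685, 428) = 1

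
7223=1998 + 5225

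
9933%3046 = 795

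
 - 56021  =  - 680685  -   - 624664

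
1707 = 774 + 933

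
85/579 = 85/579 = 0.15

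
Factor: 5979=3^1*1993^1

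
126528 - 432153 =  - 305625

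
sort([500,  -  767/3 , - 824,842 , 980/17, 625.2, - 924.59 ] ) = [ - 924.59, - 824, - 767/3, 980/17, 500, 625.2, 842]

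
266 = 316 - 50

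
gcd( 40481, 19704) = 1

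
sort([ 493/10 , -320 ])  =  [-320, 493/10] 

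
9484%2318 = 212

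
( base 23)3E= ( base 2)1010011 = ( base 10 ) 83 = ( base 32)2J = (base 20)43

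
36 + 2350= 2386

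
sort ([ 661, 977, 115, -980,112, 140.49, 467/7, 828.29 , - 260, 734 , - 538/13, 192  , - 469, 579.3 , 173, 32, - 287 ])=[ - 980,  -  469, - 287, - 260, - 538/13 , 32,467/7,  112,115, 140.49 , 173, 192, 579.3, 661, 734, 828.29, 977] 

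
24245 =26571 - 2326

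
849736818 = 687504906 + 162231912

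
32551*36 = 1171836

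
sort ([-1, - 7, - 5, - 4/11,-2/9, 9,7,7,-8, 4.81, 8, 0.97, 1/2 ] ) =[ - 8, -7, - 5, - 1, - 4/11, - 2/9, 1/2  ,  0.97, 4.81, 7, 7, 8, 9]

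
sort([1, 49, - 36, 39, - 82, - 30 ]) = [ - 82, - 36, - 30 , 1, 39,  49 ] 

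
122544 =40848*3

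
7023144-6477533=545611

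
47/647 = 47/647   =  0.07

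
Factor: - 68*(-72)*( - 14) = -68544 = -2^6*3^2*7^1*17^1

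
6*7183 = 43098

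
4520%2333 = 2187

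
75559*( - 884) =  - 66794156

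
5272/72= 659/9 = 73.22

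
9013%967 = 310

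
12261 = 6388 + 5873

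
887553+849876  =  1737429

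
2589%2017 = 572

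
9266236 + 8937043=18203279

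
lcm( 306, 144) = 2448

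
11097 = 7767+3330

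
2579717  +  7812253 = 10391970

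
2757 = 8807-6050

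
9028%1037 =732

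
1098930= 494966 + 603964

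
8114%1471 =759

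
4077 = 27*151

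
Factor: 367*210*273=2^1*3^2 * 5^1*7^2*13^1*367^1 = 21040110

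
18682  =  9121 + 9561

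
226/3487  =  226/3487 =0.06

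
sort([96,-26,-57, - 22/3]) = [ - 57, - 26, - 22/3, 96 ] 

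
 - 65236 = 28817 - 94053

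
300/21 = 100/7=14.29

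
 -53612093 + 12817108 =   -  40794985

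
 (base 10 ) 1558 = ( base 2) 11000010110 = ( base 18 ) 4ea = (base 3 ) 2010201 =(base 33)1e7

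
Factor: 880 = 2^4*5^1 * 11^1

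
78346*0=0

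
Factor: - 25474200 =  - 2^3*3^1*5^2*42457^1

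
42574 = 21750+20824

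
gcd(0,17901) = 17901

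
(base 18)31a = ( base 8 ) 1750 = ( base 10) 1000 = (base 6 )4344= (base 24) 1hg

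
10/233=10/233 = 0.04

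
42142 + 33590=75732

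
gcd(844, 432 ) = 4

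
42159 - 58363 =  - 16204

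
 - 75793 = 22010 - 97803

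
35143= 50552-15409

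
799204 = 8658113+- 7858909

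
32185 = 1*32185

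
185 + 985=1170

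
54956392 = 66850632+  -  11894240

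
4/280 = 1/70 = 0.01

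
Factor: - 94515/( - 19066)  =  2^( - 1) * 3^1*5^1*6301^1 * 9533^( - 1 ) 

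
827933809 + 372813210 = 1200747019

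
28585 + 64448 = 93033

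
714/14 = 51 = 51.00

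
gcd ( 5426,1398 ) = 2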